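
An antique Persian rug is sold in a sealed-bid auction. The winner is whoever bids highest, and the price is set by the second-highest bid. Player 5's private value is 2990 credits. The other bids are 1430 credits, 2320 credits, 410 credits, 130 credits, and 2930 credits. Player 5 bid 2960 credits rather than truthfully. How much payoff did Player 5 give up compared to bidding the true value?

Regret: 0 credits.

The highest competing bid is 2930 credits.
Bidding truthfully at 2990 credits: Player 5 has the top bid, wins, and pays the second-highest bid 2930 credits. Payoff = 2990 credits − 2930 credits = 60 credits.
Bidding 2960 credits: Player 5 has the top bid, wins, and pays the second-highest bid 2930 credits. Payoff = 2990 credits − 2930 credits = 60 credits.
Regret = truthful payoff − actual payoff = 60 credits − 60 credits = 0 credits.
The bid only affects whether you win, not the price — here both bids land on the same side of the top rival bid, so the deviation is payoff-neutral.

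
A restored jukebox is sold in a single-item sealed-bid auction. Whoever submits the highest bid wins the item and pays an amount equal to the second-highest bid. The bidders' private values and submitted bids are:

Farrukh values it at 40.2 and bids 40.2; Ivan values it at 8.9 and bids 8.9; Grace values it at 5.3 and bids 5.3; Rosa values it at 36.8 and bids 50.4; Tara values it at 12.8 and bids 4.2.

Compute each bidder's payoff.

Farrukh 0.0, Ivan 0.0, Grace 0.0, Rosa -3.4, Tara 0.0.

Ranking the bids: Rosa 50.4, then Farrukh 40.2, then Ivan 8.9, then Grace 5.3, then Tara 4.2.
Rosa has the top bid and wins; the price is the second-highest bid, 40.2.
Rosa's payoff = 36.8 − 40.2 = -3.4. All other bidders lose, so their payoff is 0.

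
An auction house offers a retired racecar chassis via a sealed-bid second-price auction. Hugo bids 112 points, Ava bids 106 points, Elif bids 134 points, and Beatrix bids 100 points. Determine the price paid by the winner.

Bids in descending order: Elif 134 points; Hugo 112 points; Ava 106 points; Beatrix 100 points.
Elif has the highest bid, so Elif wins.
The second-highest bid is 112 points, so that is what Elif pays.

Price paid: 112 points.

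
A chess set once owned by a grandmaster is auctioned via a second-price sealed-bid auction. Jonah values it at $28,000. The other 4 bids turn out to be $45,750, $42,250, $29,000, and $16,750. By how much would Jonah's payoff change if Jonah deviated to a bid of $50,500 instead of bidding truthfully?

The highest competing bid is $45,750.
Bidding truthfully at $28,000: the top bid is $45,750 (a rival), so Jonah loses. Payoff = $0.
Bidding $50,500: Jonah has the top bid, wins, and pays the second-highest bid $45,750. Payoff = $28,000 − $45,750 = -$17,750.
Change = -$17,750 − $0 = -$17,750.

Change in payoff: -$17,750.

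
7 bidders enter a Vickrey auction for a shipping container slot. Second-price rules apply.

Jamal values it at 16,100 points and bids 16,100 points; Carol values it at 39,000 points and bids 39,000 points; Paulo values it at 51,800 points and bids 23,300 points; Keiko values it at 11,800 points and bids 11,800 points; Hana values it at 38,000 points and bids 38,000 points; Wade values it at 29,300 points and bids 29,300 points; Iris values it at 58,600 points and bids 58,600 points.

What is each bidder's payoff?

Payoffs: Jamal 0 points, Carol 0 points, Paulo 0 points, Keiko 0 points, Hana 0 points, Wade 0 points, Iris 19,600 points.

Ordered from highest: Iris 58,600 points, then Carol 39,000 points, then Hana 38,000 points, then Wade 29,300 points, then Paulo 23,300 points, then Jamal 16,100 points, then Keiko 11,800 points.
Iris has the top bid and wins; the price is the second-highest bid, 39,000 points.
Iris's payoff = 58,600 points − 39,000 points = 19,600 points. All other bidders lose, so their payoff is 0.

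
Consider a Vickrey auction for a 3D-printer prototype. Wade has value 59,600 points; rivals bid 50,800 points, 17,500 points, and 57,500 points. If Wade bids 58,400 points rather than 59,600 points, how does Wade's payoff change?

0 points

The highest competing bid is 57,500 points.
Bidding truthfully at 59,600 points: Wade has the top bid, wins, and pays the second-highest bid 57,500 points. Payoff = 59,600 points − 57,500 points = 2,100 points.
Bidding 58,400 points: Wade has the top bid, wins, and pays the second-highest bid 57,500 points. Payoff = 59,600 points − 57,500 points = 2,100 points.
Change = 2,100 points − 2,100 points = 0 points.
The bid only affects whether you win, not the price — here both bids land on the same side of the top rival bid, so the deviation is payoff-neutral.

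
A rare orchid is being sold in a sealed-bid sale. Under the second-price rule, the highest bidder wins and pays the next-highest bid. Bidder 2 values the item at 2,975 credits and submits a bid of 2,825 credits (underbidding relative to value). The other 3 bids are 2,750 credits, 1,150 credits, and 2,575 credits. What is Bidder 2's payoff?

The bidder's payoff: 225 credits.

Highest competing bid: 2,750 credits.
Bidder 2's bid 2,825 credits is the highest overall, so Bidder 2 wins and pays the second-highest bid, 2,750 credits.
Payoff = value − price = 2,975 credits − 2,750 credits = 225 credits.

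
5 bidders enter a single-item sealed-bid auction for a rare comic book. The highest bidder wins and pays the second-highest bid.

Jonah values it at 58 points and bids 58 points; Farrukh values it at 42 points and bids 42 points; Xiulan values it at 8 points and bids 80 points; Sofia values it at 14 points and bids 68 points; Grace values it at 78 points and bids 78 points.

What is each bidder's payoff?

Payoffs: Jonah 0 points, Farrukh 0 points, Xiulan -70 points, Sofia 0 points, Grace 0 points.

Bids in descending order: Xiulan 80 points, then Grace 78 points, then Sofia 68 points, then Jonah 58 points, then Farrukh 42 points.
Xiulan has the top bid and wins; the price is the second-highest bid, 78 points.
Xiulan's payoff = 8 points − 78 points = -70 points. All other bidders lose, so their payoff is 0.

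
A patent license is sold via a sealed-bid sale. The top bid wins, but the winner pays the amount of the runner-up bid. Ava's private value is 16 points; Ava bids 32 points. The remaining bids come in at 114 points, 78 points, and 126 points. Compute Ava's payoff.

Highest competing bid: 126 points.
Ava's bid 32 points is not the highest, so Ava loses, pays nothing, and earns zero payoff.

Payoff = 0 points.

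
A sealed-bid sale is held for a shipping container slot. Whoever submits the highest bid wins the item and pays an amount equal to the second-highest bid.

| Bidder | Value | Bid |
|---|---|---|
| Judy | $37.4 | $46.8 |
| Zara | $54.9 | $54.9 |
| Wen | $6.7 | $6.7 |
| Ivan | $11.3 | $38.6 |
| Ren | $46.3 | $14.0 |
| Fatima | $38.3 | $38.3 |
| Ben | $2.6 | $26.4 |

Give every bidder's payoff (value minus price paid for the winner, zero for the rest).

Judy $0.0, Zara $8.1, Wen $0.0, Ivan $0.0, Ren $0.0, Fatima $0.0, Ben $0.0.

Ordered from highest: Zara $54.9 > Judy $46.8 > Ivan $38.6 > Fatima $38.3 > Ben $26.4 > Ren $14.0 > Wen $6.7.
Zara has the top bid and wins; the price is the second-highest bid, $46.8.
Zara's payoff = $54.9 − $46.8 = $8.1. All other bidders lose, so their payoff is 0.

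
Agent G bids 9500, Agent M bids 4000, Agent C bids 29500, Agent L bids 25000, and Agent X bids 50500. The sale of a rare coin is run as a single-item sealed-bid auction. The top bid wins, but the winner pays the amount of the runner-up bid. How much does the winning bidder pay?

Price paid: 29500.

Ranking the bids: Agent X 50500; Agent C 29500; Agent L 25000; Agent G 9500; Agent M 4000.
Agent X has the highest bid, so Agent X wins.
The second-highest bid is 29500, so that is what Agent X pays.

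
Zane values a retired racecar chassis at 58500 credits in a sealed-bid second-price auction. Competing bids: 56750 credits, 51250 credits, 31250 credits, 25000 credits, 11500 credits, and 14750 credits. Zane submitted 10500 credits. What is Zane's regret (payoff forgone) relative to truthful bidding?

Regret: 1750 credits.

The highest competing bid is 56750 credits.
Bidding truthfully at 58500 credits: Zane has the top bid, wins, and pays the second-highest bid 56750 credits. Payoff = 58500 credits − 56750 credits = 1750 credits.
Bidding 10500 credits: the top bid is 56750 credits (a rival), so Zane loses. Payoff = 0 credits.
Regret = truthful payoff − actual payoff = 1750 credits − 0 credits = 1750 credits.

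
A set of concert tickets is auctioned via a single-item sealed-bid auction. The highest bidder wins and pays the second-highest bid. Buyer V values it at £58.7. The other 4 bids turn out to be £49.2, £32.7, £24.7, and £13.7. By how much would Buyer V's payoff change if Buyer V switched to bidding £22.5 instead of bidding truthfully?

The highest competing bid is £49.2.
Bidding truthfully at £58.7: Buyer V has the top bid, wins, and pays the second-highest bid £49.2. Payoff = £58.7 − £49.2 = £9.5.
Bidding £22.5: the top bid is £49.2 (a rival), so Buyer V loses. Payoff = £0.0.
Change = £0.0 − £9.5 = -£9.5.

Change in payoff: -£9.5.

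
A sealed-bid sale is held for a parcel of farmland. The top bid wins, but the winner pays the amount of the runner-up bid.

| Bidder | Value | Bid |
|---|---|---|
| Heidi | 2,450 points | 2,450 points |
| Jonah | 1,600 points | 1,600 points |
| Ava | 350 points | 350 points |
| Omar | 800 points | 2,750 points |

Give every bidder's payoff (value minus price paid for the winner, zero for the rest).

Sorted high to low: Omar 2,750 points; Heidi 2,450 points; Jonah 1,600 points; Ava 350 points.
Omar has the top bid and wins; the price is the second-highest bid, 2,450 points.
Omar's payoff = 800 points − 2,450 points = -1,650 points. All other bidders lose, so their payoff is 0.

Payoffs: Heidi 0 points, Jonah 0 points, Ava 0 points, Omar -1,650 points.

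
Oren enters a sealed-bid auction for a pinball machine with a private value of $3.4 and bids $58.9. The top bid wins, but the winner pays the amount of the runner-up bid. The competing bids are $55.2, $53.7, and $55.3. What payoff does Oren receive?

Highest competing bid: $55.3.
Oren's bid $58.9 is the highest overall, so Oren wins and pays the second-highest bid, $55.3.
Payoff = value − price = $3.4 − $55.3 = -$51.9.

Oren's payoff: -$51.9.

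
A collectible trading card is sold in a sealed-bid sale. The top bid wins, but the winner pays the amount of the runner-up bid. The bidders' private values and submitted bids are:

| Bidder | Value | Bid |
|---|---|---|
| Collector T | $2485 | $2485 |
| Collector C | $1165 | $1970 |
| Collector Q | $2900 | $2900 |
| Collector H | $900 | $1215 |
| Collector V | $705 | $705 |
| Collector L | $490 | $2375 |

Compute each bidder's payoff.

Ordered from highest: Collector Q $2900 > Collector T $2485 > Collector L $2375 > Collector C $1970 > Collector H $1215 > Collector V $705.
Collector Q has the top bid and wins; the price is the second-highest bid, $2485.
Collector Q's payoff = $2900 − $2485 = $415. All other bidders lose, so their payoff is 0.

Payoffs: Collector T $0, Collector C $0, Collector Q $415, Collector H $0, Collector V $0, Collector L $0.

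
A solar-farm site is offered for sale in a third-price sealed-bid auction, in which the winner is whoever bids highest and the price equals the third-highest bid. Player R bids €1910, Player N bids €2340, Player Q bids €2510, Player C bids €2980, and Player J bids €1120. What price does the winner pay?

Bids in descending order: Player C €2980; Player Q €2510; Player N €2340; Player R €1910; Player J €1120.
Player C is the highest bidder, so Player C wins.
Under the third-price rule, the price is the third-highest bid: €2340.

Price paid: €2340.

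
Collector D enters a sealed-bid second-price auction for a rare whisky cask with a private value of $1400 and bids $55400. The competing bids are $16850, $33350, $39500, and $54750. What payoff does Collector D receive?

Collector D's payoff: -$53350.

Highest competing bid: $54750.
Collector D's bid $55400 is the highest overall, so Collector D wins and pays the second-highest bid, $54750.
Payoff = value − price = $1400 − $54750 = -$53350.
Overbidding won the item at a price above value — truthful bidding would have avoided this loss.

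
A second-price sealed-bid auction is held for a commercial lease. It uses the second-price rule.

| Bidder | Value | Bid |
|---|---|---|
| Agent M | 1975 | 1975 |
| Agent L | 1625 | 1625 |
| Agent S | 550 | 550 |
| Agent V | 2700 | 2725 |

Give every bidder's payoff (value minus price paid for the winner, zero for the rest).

Ranking the bids: Agent V 2725, then Agent M 1975, then Agent L 1625, then Agent S 550.
Agent V has the top bid and wins; the price is the second-highest bid, 1975.
Agent V's payoff = 2700 − 1975 = 725. All other bidders lose, so their payoff is 0.

Agent M 0, Agent L 0, Agent S 0, Agent V 725.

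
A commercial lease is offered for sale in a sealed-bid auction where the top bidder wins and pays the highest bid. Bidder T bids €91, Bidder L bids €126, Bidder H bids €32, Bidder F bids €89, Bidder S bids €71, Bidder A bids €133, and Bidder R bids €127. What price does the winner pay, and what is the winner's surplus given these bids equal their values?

The winner pays €133 for a surplus of €0.

Ordered from highest: Bidder A €133, then Bidder R €127, then Bidder L €126, then Bidder T €91, then Bidder F €89, then Bidder S €71, then Bidder H €32.
Bidder A is the highest bidder, so Bidder A wins.
Under the first-price rule, the price is the highest bid: €133.
Surplus = €133 − €133 = €0.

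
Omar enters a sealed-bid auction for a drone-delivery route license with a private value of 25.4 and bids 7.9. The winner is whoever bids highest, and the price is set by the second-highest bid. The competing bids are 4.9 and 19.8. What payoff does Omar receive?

0.0

Highest competing bid: 19.8.
Omar's bid 7.9 is not the highest, so Omar loses, pays nothing, and earns zero payoff.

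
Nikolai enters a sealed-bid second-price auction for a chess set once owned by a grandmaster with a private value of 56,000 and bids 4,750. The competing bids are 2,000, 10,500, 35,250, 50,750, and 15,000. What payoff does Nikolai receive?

Nikolai's payoff: 0.

Highest competing bid: 50,750.
Nikolai's bid 4,750 is not the highest, so Nikolai loses, pays nothing, and earns zero payoff.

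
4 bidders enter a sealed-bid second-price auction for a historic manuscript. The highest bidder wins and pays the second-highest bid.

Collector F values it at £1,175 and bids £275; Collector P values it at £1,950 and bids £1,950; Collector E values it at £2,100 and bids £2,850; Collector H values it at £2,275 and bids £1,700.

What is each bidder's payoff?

Ranking the bids: Collector E £2,850; Collector P £1,950; Collector H £1,700; Collector F £275.
Collector E has the top bid and wins; the price is the second-highest bid, £1,950.
Collector E's payoff = £2,100 − £1,950 = £150. All other bidders lose, so their payoff is 0.

Collector F £0, Collector P £0, Collector E £150, Collector H £0.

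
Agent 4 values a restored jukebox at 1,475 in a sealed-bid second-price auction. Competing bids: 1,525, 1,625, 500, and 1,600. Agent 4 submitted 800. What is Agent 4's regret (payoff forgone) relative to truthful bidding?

Regret: 0.

The highest competing bid is 1,625.
Bidding truthfully at 1,475: the top bid is 1,625 (a rival), so Agent 4 loses. Payoff = 0.
Bidding 800: the top bid is 1,625 (a rival), so Agent 4 loses. Payoff = 0.
Regret = truthful payoff − actual payoff = 0 − 0 = 0.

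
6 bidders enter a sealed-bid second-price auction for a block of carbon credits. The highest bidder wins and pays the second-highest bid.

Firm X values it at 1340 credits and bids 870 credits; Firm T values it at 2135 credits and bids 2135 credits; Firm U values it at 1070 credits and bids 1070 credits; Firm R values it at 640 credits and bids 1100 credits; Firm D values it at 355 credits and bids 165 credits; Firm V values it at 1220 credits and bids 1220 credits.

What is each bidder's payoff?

Bids in descending order: Firm T 2135 credits; Firm V 1220 credits; Firm R 1100 credits; Firm U 1070 credits; Firm X 870 credits; Firm D 165 credits.
Firm T has the top bid and wins; the price is the second-highest bid, 1220 credits.
Firm T's payoff = 2135 credits − 1220 credits = 915 credits. All other bidders lose, so their payoff is 0.

Payoffs: Firm X 0 credits, Firm T 915 credits, Firm U 0 credits, Firm R 0 credits, Firm D 0 credits, Firm V 0 credits.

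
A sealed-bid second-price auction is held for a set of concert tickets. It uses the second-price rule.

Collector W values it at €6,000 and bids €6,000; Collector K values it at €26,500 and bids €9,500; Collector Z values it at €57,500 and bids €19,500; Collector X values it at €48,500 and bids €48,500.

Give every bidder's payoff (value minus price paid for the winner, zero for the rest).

Payoffs: Collector W €0, Collector K €0, Collector Z €0, Collector X €29,000.

Bids in descending order: Collector X €48,500; Collector Z €19,500; Collector K €9,500; Collector W €6,000.
Collector X has the top bid and wins; the price is the second-highest bid, €19,500.
Collector X's payoff = €48,500 − €19,500 = €29,000. All other bidders lose, so their payoff is 0.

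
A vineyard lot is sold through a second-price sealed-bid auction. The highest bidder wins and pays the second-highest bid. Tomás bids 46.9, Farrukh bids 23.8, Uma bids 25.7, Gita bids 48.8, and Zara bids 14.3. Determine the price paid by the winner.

Ordered from highest: Gita 48.8; Tomás 46.9; Uma 25.7; Farrukh 23.8; Zara 14.3.
Gita has the highest bid, so Gita wins.
The second-highest bid is 46.9, so that is what Gita pays.

The winner pays 46.9.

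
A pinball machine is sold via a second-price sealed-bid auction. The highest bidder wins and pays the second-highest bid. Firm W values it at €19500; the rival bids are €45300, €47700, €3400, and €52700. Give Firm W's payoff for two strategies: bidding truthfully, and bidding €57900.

The highest competing bid is €52700.
Bidding truthfully at €19500: the top bid is €52700 (a rival), so Firm W loses. Payoff = €0.
Bidding €57900: Firm W has the top bid, wins, and pays the second-highest bid €52700. Payoff = €19500 − €52700 = -€33200.
Deviating from a truthful bid can only lose payoff in a second-price auction — never gain.

Truthful: €0; alternative: -€33200.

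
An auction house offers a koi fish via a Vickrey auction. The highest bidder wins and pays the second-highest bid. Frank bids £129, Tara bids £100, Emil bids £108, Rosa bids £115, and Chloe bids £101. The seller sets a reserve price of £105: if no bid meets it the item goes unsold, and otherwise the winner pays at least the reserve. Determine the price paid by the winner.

Ordered from highest: Frank £129, then Rosa £115, then Emil £108, then Chloe £101, then Tara £100.
Frank has the highest bid, so Frank wins.
The second-highest bid is £115, which exceeds the reserve, so that sets the price.

Price paid: £115.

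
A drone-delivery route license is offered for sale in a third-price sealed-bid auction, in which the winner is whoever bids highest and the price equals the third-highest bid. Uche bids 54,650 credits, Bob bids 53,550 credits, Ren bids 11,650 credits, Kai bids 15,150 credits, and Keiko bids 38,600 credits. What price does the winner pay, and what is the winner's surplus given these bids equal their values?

Bids in descending order: Uche 54,650 credits, then Bob 53,550 credits, then Keiko 38,600 credits, then Kai 15,150 credits, then Ren 11,650 credits.
Uche is the highest bidder, so Uche wins.
Under the third-price rule, the price is the third-highest bid: 38,600 credits.
Surplus = 54,650 credits − 38,600 credits = 16,050 credits.

The winner pays 38,600 credits for a surplus of 16,050 credits.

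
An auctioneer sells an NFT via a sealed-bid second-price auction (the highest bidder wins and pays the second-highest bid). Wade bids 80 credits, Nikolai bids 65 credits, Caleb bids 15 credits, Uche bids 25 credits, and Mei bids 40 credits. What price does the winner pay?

Sorted high to low: Wade 80 credits; Nikolai 65 credits; Mei 40 credits; Uche 25 credits; Caleb 15 credits.
Wade is the highest bidder, so Wade wins.
Under the second-price rule, the price is the second-highest bid: 65 credits.

65 credits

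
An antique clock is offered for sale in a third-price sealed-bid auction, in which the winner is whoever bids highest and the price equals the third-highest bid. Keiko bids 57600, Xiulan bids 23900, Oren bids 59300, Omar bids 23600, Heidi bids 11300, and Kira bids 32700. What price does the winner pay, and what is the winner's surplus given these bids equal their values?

Ranking the bids: Oren 59300 > Keiko 57600 > Kira 32700 > Xiulan 23900 > Omar 23600 > Heidi 11300.
Oren is the highest bidder, so Oren wins.
Under the third-price rule, the price is the third-highest bid: 32700.
Surplus = 59300 − 32700 = 26600.

Price 32700; surplus 26600.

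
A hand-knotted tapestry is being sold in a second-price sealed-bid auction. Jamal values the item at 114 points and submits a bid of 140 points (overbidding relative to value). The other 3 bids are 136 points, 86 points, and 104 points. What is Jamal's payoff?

Highest competing bid: 136 points.
Jamal's bid 140 points is the highest overall, so Jamal wins and pays the second-highest bid, 136 points.
Payoff = value − price = 114 points − 136 points = -22 points.

Payoff = -22 points.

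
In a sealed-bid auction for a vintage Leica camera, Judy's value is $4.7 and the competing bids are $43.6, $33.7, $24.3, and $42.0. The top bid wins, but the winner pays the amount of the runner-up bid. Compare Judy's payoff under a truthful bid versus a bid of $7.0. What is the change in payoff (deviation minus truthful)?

The highest competing bid is $43.6.
Bidding truthfully at $4.7: the top bid is $43.6 (a rival), so Judy loses. Payoff = $0.0.
Bidding $7.0: the top bid is $43.6 (a rival), so Judy loses. Payoff = $0.0.
Change = $0.0 − $0.0 = $0.0.

Payoff change: $0.0.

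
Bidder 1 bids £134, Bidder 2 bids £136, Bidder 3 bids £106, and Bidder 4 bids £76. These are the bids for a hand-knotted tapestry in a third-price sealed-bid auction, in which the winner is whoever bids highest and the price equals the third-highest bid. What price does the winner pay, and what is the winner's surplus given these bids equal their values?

Ranking the bids: Bidder 2 £136, then Bidder 1 £134, then Bidder 3 £106, then Bidder 4 £76.
Bidder 2 is the highest bidder, so Bidder 2 wins.
Under the third-price rule, the price is the third-highest bid: £106.
Surplus = £136 − £106 = £30.

The winner pays £106 for a surplus of £30.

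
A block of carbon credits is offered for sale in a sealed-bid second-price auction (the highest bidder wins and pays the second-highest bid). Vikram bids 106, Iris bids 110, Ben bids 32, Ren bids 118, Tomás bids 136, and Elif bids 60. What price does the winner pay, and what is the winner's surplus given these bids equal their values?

Ranking the bids: Tomás 136, then Ren 118, then Iris 110, then Vikram 106, then Elif 60, then Ben 32.
Tomás is the highest bidder, so Tomás wins.
Under the second-price rule, the price is the second-highest bid: 118.
Surplus = 136 − 118 = 18.

The winner pays 118 for a surplus of 18.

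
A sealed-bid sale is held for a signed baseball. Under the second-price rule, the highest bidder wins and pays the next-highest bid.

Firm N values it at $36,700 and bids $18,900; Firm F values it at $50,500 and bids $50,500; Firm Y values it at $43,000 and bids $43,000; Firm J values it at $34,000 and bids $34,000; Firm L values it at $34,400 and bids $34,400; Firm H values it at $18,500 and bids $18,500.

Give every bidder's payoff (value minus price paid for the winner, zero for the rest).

Ranking the bids: Firm F $50,500; Firm Y $43,000; Firm L $34,400; Firm J $34,000; Firm N $18,900; Firm H $18,500.
Firm F has the top bid and wins; the price is the second-highest bid, $43,000.
Firm F's payoff = $50,500 − $43,000 = $7,500. All other bidders lose, so their payoff is 0.

Firm N $0, Firm F $7,500, Firm Y $0, Firm J $0, Firm L $0, Firm H $0.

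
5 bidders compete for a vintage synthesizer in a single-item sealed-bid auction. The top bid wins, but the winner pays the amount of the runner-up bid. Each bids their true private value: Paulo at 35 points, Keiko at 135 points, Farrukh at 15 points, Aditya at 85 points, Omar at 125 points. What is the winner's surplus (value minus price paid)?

Ordered from highest: Keiko 135 points; Omar 125 points; Aditya 85 points; Paulo 35 points; Farrukh 15 points.
Keiko wins with the top bid and pays the second-highest, 125 points.
Surplus = 135 points − 125 points = 10 points.

10 points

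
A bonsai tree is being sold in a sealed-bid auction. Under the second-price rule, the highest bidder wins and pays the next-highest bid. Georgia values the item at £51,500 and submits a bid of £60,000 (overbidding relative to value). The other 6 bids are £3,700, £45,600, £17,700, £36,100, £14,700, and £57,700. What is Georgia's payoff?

Georgia's payoff: -£6,200.

Highest competing bid: £57,700.
Georgia's bid £60,000 is the highest overall, so Georgia wins and pays the second-highest bid, £57,700.
Payoff = value − price = £51,500 − £57,700 = -£6,200.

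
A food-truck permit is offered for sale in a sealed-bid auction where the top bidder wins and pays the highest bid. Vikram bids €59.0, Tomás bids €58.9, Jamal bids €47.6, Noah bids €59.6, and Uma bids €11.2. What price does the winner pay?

Ranking the bids: Noah €59.6, then Vikram €59.0, then Tomás €58.9, then Jamal €47.6, then Uma €11.2.
Noah is the highest bidder, so Noah wins.
Under the first-price rule, the price is the highest bid: €59.6.

Price paid: €59.6.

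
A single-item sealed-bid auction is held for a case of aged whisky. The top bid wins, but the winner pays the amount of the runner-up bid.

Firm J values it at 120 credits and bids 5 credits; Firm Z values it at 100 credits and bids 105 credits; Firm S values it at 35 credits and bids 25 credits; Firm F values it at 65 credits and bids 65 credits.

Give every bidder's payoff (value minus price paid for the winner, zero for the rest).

Payoffs: Firm J 0 credits, Firm Z 35 credits, Firm S 0 credits, Firm F 0 credits.

Ordered from highest: Firm Z 105 credits, then Firm F 65 credits, then Firm S 25 credits, then Firm J 5 credits.
Firm Z has the top bid and wins; the price is the second-highest bid, 65 credits.
Firm Z's payoff = 100 credits − 65 credits = 35 credits. All other bidders lose, so their payoff is 0.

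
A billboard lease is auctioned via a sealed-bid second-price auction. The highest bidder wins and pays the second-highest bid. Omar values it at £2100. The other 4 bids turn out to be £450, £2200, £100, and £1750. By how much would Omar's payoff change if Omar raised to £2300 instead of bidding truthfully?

-£100

The highest competing bid is £2200.
Bidding truthfully at £2100: the top bid is £2200 (a rival), so Omar loses. Payoff = £0.
Bidding £2300: Omar has the top bid, wins, and pays the second-highest bid £2200. Payoff = £2100 − £2200 = -£100.
Change = -£100 − £0 = -£100.
Deviating from a truthful bid can only lose payoff in a second-price auction — never gain.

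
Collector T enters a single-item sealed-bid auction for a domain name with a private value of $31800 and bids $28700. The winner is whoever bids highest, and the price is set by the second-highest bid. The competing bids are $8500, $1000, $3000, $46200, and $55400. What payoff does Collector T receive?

Highest competing bid: $55400.
Collector T's bid $28700 is not the highest, so Collector T loses, pays nothing, and earns zero payoff.

Collector T's payoff: $0.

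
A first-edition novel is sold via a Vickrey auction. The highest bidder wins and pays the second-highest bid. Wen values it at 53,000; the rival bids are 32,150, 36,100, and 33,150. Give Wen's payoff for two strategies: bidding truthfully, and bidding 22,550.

Truthful: 16,900; alternative: 0.

The highest competing bid is 36,100.
Bidding truthfully at 53,000: Wen has the top bid, wins, and pays the second-highest bid 36,100. Payoff = 53,000 − 36,100 = 16,900.
Bidding 22,550: the top bid is 36,100 (a rival), so Wen loses. Payoff = 0.
Deviating from a truthful bid can only lose payoff in a second-price auction — never gain.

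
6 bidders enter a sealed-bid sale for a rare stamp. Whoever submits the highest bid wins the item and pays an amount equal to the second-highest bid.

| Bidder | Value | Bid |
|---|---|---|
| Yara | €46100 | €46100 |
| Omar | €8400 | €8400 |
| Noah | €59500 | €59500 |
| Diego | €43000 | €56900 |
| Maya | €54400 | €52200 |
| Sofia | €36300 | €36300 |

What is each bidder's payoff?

Yara €0, Omar €0, Noah €2600, Diego €0, Maya €0, Sofia €0.

Ordered from highest: Noah €59500; Diego €56900; Maya €52200; Yara €46100; Sofia €36300; Omar €8400.
Noah has the top bid and wins; the price is the second-highest bid, €56900.
Noah's payoff = €59500 − €56900 = €2600. All other bidders lose, so their payoff is 0.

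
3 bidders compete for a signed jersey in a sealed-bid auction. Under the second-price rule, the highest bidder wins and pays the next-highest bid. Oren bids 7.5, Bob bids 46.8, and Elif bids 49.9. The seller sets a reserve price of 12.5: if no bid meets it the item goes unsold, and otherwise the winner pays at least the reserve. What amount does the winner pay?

The winner pays 46.8.

Sorted high to low: Elif 49.9; Bob 46.8; Oren 7.5.
Elif has the highest bid, so Elif wins.
The second-highest bid is 46.8, which exceeds the reserve, so that sets the price.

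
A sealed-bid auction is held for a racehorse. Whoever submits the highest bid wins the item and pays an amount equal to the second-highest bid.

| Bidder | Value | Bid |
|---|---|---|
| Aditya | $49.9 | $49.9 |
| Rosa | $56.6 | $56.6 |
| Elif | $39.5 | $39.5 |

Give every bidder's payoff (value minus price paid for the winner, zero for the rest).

Sorted high to low: Rosa $56.6, then Aditya $49.9, then Elif $39.5.
Rosa has the top bid and wins; the price is the second-highest bid, $49.9.
Rosa's payoff = $56.6 − $49.9 = $6.7. All other bidders lose, so their payoff is 0.

Payoffs: Aditya $0.0, Rosa $6.7, Elif $0.0.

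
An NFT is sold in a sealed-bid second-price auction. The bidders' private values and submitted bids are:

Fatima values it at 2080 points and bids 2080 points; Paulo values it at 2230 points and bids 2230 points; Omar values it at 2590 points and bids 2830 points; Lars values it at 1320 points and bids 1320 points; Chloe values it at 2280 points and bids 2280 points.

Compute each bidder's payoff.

Fatima 0 points, Paulo 0 points, Omar 310 points, Lars 0 points, Chloe 0 points.

Ranking the bids: Omar 2830 points > Chloe 2280 points > Paulo 2230 points > Fatima 2080 points > Lars 1320 points.
Omar has the top bid and wins; the price is the second-highest bid, 2280 points.
Omar's payoff = 2590 points − 2280 points = 310 points. All other bidders lose, so their payoff is 0.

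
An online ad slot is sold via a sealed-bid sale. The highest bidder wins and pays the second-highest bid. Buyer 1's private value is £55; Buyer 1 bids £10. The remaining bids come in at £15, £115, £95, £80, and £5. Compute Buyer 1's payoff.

Highest competing bid: £115.
Buyer 1's bid £10 is not the highest, so Buyer 1 loses, pays nothing, and earns zero payoff.

Payoff = £0.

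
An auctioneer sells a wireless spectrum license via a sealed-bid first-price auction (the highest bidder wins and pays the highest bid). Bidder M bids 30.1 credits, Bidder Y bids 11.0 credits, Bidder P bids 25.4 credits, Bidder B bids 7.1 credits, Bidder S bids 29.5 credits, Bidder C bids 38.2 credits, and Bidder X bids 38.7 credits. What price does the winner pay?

Ordered from highest: Bidder X 38.7 credits, then Bidder C 38.2 credits, then Bidder M 30.1 credits, then Bidder S 29.5 credits, then Bidder P 25.4 credits, then Bidder Y 11.0 credits, then Bidder B 7.1 credits.
Bidder X is the highest bidder, so Bidder X wins.
Under the first-price rule, the price is the highest bid: 38.7 credits.

The winner pays 38.7 credits.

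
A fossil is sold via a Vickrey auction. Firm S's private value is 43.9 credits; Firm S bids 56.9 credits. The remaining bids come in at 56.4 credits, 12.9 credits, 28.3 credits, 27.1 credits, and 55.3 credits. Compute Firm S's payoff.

Highest competing bid: 56.4 credits.
Firm S's bid 56.9 credits is the highest overall, so Firm S wins and pays the second-highest bid, 56.4 credits.
Payoff = value − price = 43.9 credits − 56.4 credits = -12.5 credits.
Overbidding won the item at a price above value — truthful bidding would have avoided this loss.

Payoff = -12.5 credits.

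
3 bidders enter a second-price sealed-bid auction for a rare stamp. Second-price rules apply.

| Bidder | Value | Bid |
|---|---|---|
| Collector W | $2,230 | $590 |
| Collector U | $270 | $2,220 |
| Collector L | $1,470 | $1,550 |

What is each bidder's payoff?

Payoffs: Collector W $0, Collector U -$1,280, Collector L $0.

Bids in descending order: Collector U $2,220 > Collector L $1,550 > Collector W $590.
Collector U has the top bid and wins; the price is the second-highest bid, $1,550.
Collector U's payoff = $270 − $1,550 = -$1,280. All other bidders lose, so their payoff is 0.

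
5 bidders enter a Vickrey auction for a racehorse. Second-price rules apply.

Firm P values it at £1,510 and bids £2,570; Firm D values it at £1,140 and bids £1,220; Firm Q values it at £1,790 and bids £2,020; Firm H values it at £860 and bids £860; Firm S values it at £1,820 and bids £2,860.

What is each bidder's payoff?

Bids in descending order: Firm S £2,860 > Firm P £2,570 > Firm Q £2,020 > Firm D £1,220 > Firm H £860.
Firm S has the top bid and wins; the price is the second-highest bid, £2,570.
Firm S's payoff = £1,820 − £2,570 = -£750. All other bidders lose, so their payoff is 0.

Firm P £0, Firm D £0, Firm Q £0, Firm H £0, Firm S -£750.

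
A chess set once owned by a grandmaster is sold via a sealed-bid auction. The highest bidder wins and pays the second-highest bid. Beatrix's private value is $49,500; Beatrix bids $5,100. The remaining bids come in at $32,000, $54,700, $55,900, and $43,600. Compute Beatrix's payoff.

Beatrix's payoff: $0.

Highest competing bid: $55,900.
Beatrix's bid $5,100 is not the highest, so Beatrix loses, pays nothing, and earns zero payoff.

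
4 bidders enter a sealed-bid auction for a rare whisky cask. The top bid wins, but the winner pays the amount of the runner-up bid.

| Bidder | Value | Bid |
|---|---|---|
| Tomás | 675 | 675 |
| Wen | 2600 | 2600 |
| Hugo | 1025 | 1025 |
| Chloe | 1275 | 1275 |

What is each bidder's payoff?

Bids in descending order: Wen 2600, then Chloe 1275, then Hugo 1025, then Tomás 675.
Wen has the top bid and wins; the price is the second-highest bid, 1275.
Wen's payoff = 2600 − 1275 = 1325. All other bidders lose, so their payoff is 0.

Tomás 0, Wen 1325, Hugo 0, Chloe 0.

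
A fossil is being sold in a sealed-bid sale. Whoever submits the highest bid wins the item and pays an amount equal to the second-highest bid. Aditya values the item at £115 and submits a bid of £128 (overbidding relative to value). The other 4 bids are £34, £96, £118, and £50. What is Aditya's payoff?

Highest competing bid: £118.
Aditya's bid £128 is the highest overall, so Aditya wins and pays the second-highest bid, £118.
Payoff = value − price = £115 − £118 = -£3.

Payoff = -£3.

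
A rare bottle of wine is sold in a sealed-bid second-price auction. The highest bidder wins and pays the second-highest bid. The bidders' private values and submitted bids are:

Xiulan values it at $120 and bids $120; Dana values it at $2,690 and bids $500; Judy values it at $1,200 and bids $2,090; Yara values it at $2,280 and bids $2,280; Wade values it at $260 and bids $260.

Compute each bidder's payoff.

Xiulan $0, Dana $0, Judy $0, Yara $190, Wade $0.

Bids in descending order: Yara $2,280, then Judy $2,090, then Dana $500, then Wade $260, then Xiulan $120.
Yara has the top bid and wins; the price is the second-highest bid, $2,090.
Yara's payoff = $2,280 − $2,090 = $190. All other bidders lose, so their payoff is 0.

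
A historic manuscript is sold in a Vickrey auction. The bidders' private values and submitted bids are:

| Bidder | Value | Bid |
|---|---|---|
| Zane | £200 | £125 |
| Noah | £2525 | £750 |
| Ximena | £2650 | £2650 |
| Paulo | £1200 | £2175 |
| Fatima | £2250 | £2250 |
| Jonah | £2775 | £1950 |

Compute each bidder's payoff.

Zane £0, Noah £0, Ximena £400, Paulo £0, Fatima £0, Jonah £0.

Ranking the bids: Ximena £2650; Fatima £2250; Paulo £2175; Jonah £1950; Noah £750; Zane £125.
Ximena has the top bid and wins; the price is the second-highest bid, £2250.
Ximena's payoff = £2650 − £2250 = £400. All other bidders lose, so their payoff is 0.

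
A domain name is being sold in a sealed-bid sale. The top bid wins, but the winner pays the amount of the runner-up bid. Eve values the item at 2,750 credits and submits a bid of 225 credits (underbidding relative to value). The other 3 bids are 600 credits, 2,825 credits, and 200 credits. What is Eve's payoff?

Highest competing bid: 2,825 credits.
Eve's bid 225 credits is not the highest, so Eve loses, pays nothing, and earns zero payoff.

Eve's payoff: 0 credits.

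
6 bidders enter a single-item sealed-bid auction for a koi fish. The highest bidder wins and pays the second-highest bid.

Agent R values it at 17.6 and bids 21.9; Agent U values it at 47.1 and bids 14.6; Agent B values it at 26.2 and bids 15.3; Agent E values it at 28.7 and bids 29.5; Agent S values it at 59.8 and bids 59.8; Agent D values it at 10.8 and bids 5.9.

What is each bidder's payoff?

Payoffs: Agent R 0.0, Agent U 0.0, Agent B 0.0, Agent E 0.0, Agent S 30.3, Agent D 0.0.

Ordered from highest: Agent S 59.8; Agent E 29.5; Agent R 21.9; Agent B 15.3; Agent U 14.6; Agent D 5.9.
Agent S has the top bid and wins; the price is the second-highest bid, 29.5.
Agent S's payoff = 59.8 − 29.5 = 30.3. All other bidders lose, so their payoff is 0.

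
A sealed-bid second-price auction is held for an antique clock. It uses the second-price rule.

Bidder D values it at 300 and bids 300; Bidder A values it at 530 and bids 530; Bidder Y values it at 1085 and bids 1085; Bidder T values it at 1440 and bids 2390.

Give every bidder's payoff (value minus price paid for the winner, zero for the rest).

Payoffs: Bidder D 0, Bidder A 0, Bidder Y 0, Bidder T 355.

Bids in descending order: Bidder T 2390, then Bidder Y 1085, then Bidder A 530, then Bidder D 300.
Bidder T has the top bid and wins; the price is the second-highest bid, 1085.
Bidder T's payoff = 1440 − 1085 = 355. All other bidders lose, so their payoff is 0.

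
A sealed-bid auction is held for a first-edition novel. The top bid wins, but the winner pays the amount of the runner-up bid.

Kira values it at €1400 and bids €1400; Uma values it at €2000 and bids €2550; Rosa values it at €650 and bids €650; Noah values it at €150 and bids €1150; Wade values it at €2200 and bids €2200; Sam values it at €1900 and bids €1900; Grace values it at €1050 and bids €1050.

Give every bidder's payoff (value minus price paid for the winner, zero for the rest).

Kira €0, Uma -€200, Rosa €0, Noah €0, Wade €0, Sam €0, Grace €0.

Sorted high to low: Uma €2550; Wade €2200; Sam €1900; Kira €1400; Noah €1150; Grace €1050; Rosa €650.
Uma has the top bid and wins; the price is the second-highest bid, €2200.
Uma's payoff = €2000 − €2200 = -€200. All other bidders lose, so their payoff is 0.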